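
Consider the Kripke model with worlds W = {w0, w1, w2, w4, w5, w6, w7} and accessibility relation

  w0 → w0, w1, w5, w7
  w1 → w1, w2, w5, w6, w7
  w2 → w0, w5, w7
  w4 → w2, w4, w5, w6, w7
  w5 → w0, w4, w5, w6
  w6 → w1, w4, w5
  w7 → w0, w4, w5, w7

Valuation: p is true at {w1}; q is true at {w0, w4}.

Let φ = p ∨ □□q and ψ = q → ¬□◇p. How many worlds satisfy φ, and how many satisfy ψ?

For p ∨ □□q:
w0: p is F, □□q is F. ✗
w1: p is T, □□q is F. ✓
w2: p is F, □□q is F. ✗
w4: p is F, □□q is F. ✗
w5: p is F, □□q is F. ✗
w6: p is F, □□q is F. ✗
w7: p is F, □□q is F. ✗
— 1 world.
For q → ¬□◇p:
w0: q is T, ¬□◇p is T. ✓
w1: q is F, ¬□◇p is T. ✓
w2: q is F, ¬□◇p is T. ✓
w4: q is T, ¬□◇p is T. ✓
w5: q is F, ¬□◇p is T. ✓
w6: q is F, ¬□◇p is T. ✓
w7: q is F, ¬□◇p is T. ✓
— 7 worlds.

1 and 7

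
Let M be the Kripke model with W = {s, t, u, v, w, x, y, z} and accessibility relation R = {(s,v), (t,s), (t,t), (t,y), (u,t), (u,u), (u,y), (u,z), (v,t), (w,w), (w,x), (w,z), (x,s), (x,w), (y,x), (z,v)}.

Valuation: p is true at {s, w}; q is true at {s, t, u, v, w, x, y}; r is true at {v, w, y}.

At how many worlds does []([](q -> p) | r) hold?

3

s: successors {v}; [](q -> p) | r there: v:T. ✓
t: successors {s, t, y}; [](q -> p) | r there: s:F, t:F, y:T. ✗
u: successors {t, u, y, z}; [](q -> p) | r there: t:F, u:F, y:T, z:F. ✗
v: successors {t}; [](q -> p) | r there: t:F. ✗
w: successors {w, x, z}; [](q -> p) | r there: w:T, x:T, z:F. ✗
x: successors {s, w}; [](q -> p) | r there: s:F, w:T. ✗
y: successors {x}; [](q -> p) | r there: x:T. ✓
z: successors {v}; [](q -> p) | r there: v:T. ✓
Satisfying worlds: {s, y, z}.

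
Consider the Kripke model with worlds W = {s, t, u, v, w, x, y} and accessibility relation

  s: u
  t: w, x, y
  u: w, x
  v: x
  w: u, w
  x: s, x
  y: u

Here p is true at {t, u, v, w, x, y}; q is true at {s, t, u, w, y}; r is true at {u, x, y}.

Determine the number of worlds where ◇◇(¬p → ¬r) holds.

7

s: successors {u}; ◇(¬p → ¬r) there: u:T. ✓
t: successors {w, x, y}; ◇(¬p → ¬r) there: w:T, x:T, y:T. ✓
u: successors {w, x}; ◇(¬p → ¬r) there: w:T, x:T. ✓
v: successors {x}; ◇(¬p → ¬r) there: x:T. ✓
w: successors {u, w}; ◇(¬p → ¬r) there: u:T, w:T. ✓
x: successors {s, x}; ◇(¬p → ¬r) there: s:T, x:T. ✓
y: successors {u}; ◇(¬p → ¬r) there: u:T. ✓
Satisfying worlds: {s, t, u, v, w, x, y}.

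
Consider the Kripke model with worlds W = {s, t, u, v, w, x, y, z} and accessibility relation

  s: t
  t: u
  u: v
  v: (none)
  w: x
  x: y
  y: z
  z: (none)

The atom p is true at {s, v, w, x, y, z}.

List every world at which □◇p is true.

{t, v, w, x, z}

s: successors {t}; ◇p there: t:F. ✗
t: successors {u}; ◇p there: u:T. ✓
u: successors {v}; ◇p there: v:F. ✗
v: no successors, so □◇p holds vacuously. ✓
w: successors {x}; ◇p there: x:T. ✓
x: successors {y}; ◇p there: y:T. ✓
y: successors {z}; ◇p there: z:F. ✗
z: no successors, so □◇p holds vacuously. ✓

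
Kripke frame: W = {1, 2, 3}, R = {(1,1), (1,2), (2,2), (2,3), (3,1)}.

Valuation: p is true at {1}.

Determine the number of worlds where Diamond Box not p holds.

2

1: successors {1, 2}; Box not p there: 1:F, 2:T. ✓
2: successors {2, 3}; Box not p there: 2:T, 3:F. ✓
3: successors {1}; Box not p there: 1:F. ✗
Satisfying worlds: {1, 2}.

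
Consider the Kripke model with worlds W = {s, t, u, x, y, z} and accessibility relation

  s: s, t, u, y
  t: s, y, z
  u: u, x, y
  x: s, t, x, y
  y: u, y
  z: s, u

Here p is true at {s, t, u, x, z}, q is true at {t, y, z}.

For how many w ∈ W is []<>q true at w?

5

s: successors {s, t, u, y}; <>q there: s:T, t:T, u:T, y:T. ✓
t: successors {s, y, z}; <>q there: s:T, y:T, z:F. ✗
u: successors {u, x, y}; <>q there: u:T, x:T, y:T. ✓
x: successors {s, t, x, y}; <>q there: s:T, t:T, x:T, y:T. ✓
y: successors {u, y}; <>q there: u:T, y:T. ✓
z: successors {s, u}; <>q there: s:T, u:T. ✓
Satisfying worlds: {s, u, x, y, z}.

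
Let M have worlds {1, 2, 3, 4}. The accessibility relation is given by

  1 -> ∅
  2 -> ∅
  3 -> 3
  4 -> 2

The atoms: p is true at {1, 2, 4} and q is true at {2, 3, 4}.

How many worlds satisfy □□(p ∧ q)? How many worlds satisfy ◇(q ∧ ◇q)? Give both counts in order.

3 and 1

For □□(p ∧ q):
1: no successors, so □□(p ∧ q) holds vacuously. ✓
2: no successors, so □□(p ∧ q) holds vacuously. ✓
3: successors {3}; □(p ∧ q) there: 3:F. ✗
4: successors {2}; □(p ∧ q) there: 2:T. ✓
— 3 worlds.
For ◇(q ∧ ◇q):
1: no successors, so ◇(q ∧ ◇q) fails. ✗
2: no successors, so ◇(q ∧ ◇q) fails. ✗
3: successors {3}; q ∧ ◇q there: 3:T. ✓
4: successors {2}; q ∧ ◇q there: 2:F. ✗
— 1 world.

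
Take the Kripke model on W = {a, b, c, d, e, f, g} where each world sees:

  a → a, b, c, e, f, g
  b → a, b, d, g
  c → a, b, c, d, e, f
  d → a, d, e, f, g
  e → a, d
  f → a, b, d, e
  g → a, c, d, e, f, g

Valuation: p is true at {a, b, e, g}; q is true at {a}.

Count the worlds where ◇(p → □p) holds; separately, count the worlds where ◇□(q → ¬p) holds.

For ◇(p → □p):
a: successors {a, b, c, e, f, g}; p → □p there: a:F, b:F, c:T, e:F, f:T, g:F. ✓
b: successors {a, b, d, g}; p → □p there: a:F, b:F, d:T, g:F. ✓
c: successors {a, b, c, d, e, f}; p → □p there: a:F, b:F, c:T, d:T, e:F, f:T. ✓
d: successors {a, d, e, f, g}; p → □p there: a:F, d:T, e:F, f:T, g:F. ✓
e: successors {a, d}; p → □p there: a:F, d:T. ✓
f: successors {a, b, d, e}; p → □p there: a:F, b:F, d:T, e:F. ✓
g: successors {a, c, d, e, f, g}; p → □p there: a:F, c:T, d:T, e:F, f:T, g:F. ✓
— 7 worlds.
For ◇□(q → ¬p):
a: successors {a, b, c, e, f, g}; □(q → ¬p) there: a:F, b:F, c:F, e:F, f:F, g:F. ✗
b: successors {a, b, d, g}; □(q → ¬p) there: a:F, b:F, d:F, g:F. ✗
c: successors {a, b, c, d, e, f}; □(q → ¬p) there: a:F, b:F, c:F, d:F, e:F, f:F. ✗
d: successors {a, d, e, f, g}; □(q → ¬p) there: a:F, d:F, e:F, f:F, g:F. ✗
e: successors {a, d}; □(q → ¬p) there: a:F, d:F. ✗
f: successors {a, b, d, e}; □(q → ¬p) there: a:F, b:F, d:F, e:F. ✗
g: successors {a, c, d, e, f, g}; □(q → ¬p) there: a:F, c:F, d:F, e:F, f:F, g:F. ✗
— 0 worlds.

7 and 0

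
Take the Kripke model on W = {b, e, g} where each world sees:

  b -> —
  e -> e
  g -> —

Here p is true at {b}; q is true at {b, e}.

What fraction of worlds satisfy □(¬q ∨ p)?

b: no successors, so □(¬q ∨ p) holds vacuously. ✓
e: successors {e}; ¬q ∨ p there: e:F. ✗
g: no successors, so □(¬q ∨ p) holds vacuously. ✓
That's 2 of 3 worlds, so 2/3.

2/3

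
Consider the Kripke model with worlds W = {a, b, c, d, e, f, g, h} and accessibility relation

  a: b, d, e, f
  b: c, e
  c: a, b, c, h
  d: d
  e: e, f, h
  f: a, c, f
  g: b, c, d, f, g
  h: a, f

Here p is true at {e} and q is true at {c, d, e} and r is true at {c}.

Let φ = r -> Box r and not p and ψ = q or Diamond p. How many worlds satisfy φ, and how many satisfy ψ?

For r -> Box r and not p:
a: r is F, Box r and not p is F. ✓
b: r is F, Box r and not p is F. ✓
c: r is T, Box r and not p is F. ✗
d: r is F, Box r and not p is F. ✓
e: r is F, Box r and not p is F. ✓
f: r is F, Box r and not p is F. ✓
g: r is F, Box r and not p is F. ✓
h: r is F, Box r and not p is F. ✓
— 7 worlds.
For q or Diamond p:
a: q is F, Diamond p is T. ✓
b: q is F, Diamond p is T. ✓
c: q is T, Diamond p is F. ✓
d: q is T, Diamond p is F. ✓
e: q is T, Diamond p is T. ✓
f: q is F, Diamond p is F. ✗
g: q is F, Diamond p is F. ✗
h: q is F, Diamond p is F. ✗
— 5 worlds.

7 and 5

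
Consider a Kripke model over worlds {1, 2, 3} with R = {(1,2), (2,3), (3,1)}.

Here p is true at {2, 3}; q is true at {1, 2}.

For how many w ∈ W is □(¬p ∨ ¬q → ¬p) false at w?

1: successors {2}; ¬p ∨ ¬q → ¬p there: 2:T. ✓
2: successors {3}; ¬p ∨ ¬q → ¬p there: 3:F. ✗
3: successors {1}; ¬p ∨ ¬q → ¬p there: 1:T. ✓
Satisfying worlds: {1, 3}.
So □(¬p ∨ ¬q → ¬p) fails at the other 1 world.

1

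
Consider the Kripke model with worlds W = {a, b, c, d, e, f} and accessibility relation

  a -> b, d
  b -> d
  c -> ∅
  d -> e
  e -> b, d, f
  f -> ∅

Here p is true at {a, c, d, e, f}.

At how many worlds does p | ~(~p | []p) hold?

5

a: p is T, ~(~p | []p) is T. ✓
b: p is F, ~(~p | []p) is F. ✗
c: p is T, ~(~p | []p) is F. ✓
d: p is T, ~(~p | []p) is F. ✓
e: p is T, ~(~p | []p) is T. ✓
f: p is T, ~(~p | []p) is F. ✓
Satisfying worlds: {a, c, d, e, f}.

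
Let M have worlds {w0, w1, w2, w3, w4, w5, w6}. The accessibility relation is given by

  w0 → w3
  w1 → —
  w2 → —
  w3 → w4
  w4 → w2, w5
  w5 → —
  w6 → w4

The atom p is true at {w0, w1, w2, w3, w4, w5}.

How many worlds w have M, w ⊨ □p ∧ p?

w0: □p is T, p is T. ✓
w1: □p is T, p is T. ✓
w2: □p is T, p is T. ✓
w3: □p is T, p is T. ✓
w4: □p is T, p is T. ✓
w5: □p is T, p is T. ✓
w6: □p is T, p is F. ✗
Satisfying worlds: {w0, w1, w2, w3, w4, w5}.

6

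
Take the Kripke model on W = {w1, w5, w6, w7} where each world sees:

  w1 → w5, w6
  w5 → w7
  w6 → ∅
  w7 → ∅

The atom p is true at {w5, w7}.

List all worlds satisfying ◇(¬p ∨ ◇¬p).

w1: successors {w5, w6}; ¬p ∨ ◇¬p there: w5:F, w6:T. ✓
w5: successors {w7}; ¬p ∨ ◇¬p there: w7:F. ✗
w6: no successors, so ◇(¬p ∨ ◇¬p) fails. ✗
w7: no successors, so ◇(¬p ∨ ◇¬p) fails. ✗

{w1}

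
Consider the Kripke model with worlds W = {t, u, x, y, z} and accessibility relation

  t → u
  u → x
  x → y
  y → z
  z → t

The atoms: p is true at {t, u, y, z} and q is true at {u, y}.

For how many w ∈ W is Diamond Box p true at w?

t: successors {u}; Box p there: u:F. ✗
u: successors {x}; Box p there: x:T. ✓
x: successors {y}; Box p there: y:T. ✓
y: successors {z}; Box p there: z:T. ✓
z: successors {t}; Box p there: t:T. ✓
Satisfying worlds: {u, x, y, z}.

4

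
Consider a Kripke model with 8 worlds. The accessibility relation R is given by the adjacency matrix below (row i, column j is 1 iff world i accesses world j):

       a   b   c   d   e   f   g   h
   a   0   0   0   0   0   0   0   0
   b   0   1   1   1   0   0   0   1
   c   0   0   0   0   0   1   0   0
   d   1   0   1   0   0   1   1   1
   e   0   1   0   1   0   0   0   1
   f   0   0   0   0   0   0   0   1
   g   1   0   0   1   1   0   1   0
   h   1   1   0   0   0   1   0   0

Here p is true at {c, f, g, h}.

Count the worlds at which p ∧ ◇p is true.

4

a: p is F, ◇p is F. ✗
b: p is F, ◇p is T. ✗
c: p is T, ◇p is T. ✓
d: p is F, ◇p is T. ✗
e: p is F, ◇p is T. ✗
f: p is T, ◇p is T. ✓
g: p is T, ◇p is T. ✓
h: p is T, ◇p is T. ✓
Satisfying worlds: {c, f, g, h}.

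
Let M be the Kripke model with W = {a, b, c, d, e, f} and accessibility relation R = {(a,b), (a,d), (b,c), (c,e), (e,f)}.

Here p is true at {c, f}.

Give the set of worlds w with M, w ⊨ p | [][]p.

{a, c, d, e, f}

a: p is F, [][]p is T. ✓
b: p is F, [][]p is F. ✗
c: p is T, [][]p is T. ✓
d: p is F, [][]p is T. ✓
e: p is F, [][]p is T. ✓
f: p is T, [][]p is T. ✓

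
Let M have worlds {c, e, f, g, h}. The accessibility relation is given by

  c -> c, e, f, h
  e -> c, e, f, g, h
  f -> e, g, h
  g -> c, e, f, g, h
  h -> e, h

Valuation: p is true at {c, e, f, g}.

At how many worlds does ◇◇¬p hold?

c: successors {c, e, f, h}; ◇¬p there: c:T, e:T, f:T, h:T. ✓
e: successors {c, e, f, g, h}; ◇¬p there: c:T, e:T, f:T, g:T, h:T. ✓
f: successors {e, g, h}; ◇¬p there: e:T, g:T, h:T. ✓
g: successors {c, e, f, g, h}; ◇¬p there: c:T, e:T, f:T, g:T, h:T. ✓
h: successors {e, h}; ◇¬p there: e:T, h:T. ✓
Satisfying worlds: {c, e, f, g, h}.

5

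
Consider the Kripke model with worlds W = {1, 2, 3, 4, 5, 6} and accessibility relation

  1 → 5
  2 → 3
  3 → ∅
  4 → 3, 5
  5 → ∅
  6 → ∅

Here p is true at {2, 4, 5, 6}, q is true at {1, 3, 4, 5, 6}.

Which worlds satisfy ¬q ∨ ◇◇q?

1: ¬q is F, ◇◇q is F. ✗
2: ¬q is T, ◇◇q is F. ✓
3: ¬q is F, ◇◇q is F. ✗
4: ¬q is F, ◇◇q is F. ✗
5: ¬q is F, ◇◇q is F. ✗
6: ¬q is F, ◇◇q is F. ✗

{2}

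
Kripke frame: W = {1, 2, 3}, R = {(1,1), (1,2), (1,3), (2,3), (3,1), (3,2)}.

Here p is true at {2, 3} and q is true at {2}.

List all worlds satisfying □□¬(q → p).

∅

1: successors {1, 2, 3}; □¬(q → p) there: 1:F, 2:F, 3:F. ✗
2: successors {3}; □¬(q → p) there: 3:F. ✗
3: successors {1, 2}; □¬(q → p) there: 1:F, 2:F. ✗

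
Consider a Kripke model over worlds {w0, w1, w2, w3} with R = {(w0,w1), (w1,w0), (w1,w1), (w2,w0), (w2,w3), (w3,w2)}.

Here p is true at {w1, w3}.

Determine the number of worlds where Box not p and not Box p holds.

w0: Box not p is F, not Box p is F. ✗
w1: Box not p is F, not Box p is T. ✗
w2: Box not p is F, not Box p is T. ✗
w3: Box not p is T, not Box p is T. ✓
Satisfying worlds: {w3}.

1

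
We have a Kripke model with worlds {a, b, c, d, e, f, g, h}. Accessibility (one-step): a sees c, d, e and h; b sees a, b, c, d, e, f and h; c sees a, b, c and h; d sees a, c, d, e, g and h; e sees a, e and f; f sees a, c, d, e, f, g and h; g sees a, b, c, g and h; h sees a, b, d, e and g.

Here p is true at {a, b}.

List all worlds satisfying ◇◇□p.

∅

a: successors {c, d, e, h}; ◇□p there: c:F, d:F, e:F, h:F. ✗
b: successors {a, b, c, d, e, f, h}; ◇□p there: a:F, b:F, c:F, d:F, e:F, f:F, h:F. ✗
c: successors {a, b, c, h}; ◇□p there: a:F, b:F, c:F, h:F. ✗
d: successors {a, c, d, e, g, h}; ◇□p there: a:F, c:F, d:F, e:F, g:F, h:F. ✗
e: successors {a, e, f}; ◇□p there: a:F, e:F, f:F. ✗
f: successors {a, c, d, e, f, g, h}; ◇□p there: a:F, c:F, d:F, e:F, f:F, g:F, h:F. ✗
g: successors {a, b, c, g, h}; ◇□p there: a:F, b:F, c:F, g:F, h:F. ✗
h: successors {a, b, d, e, g}; ◇□p there: a:F, b:F, d:F, e:F, g:F. ✗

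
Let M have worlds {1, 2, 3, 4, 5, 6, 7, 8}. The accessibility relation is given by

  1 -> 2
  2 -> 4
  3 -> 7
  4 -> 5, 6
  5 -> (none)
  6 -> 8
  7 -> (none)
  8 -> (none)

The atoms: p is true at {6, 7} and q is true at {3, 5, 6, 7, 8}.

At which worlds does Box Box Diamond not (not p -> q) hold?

{3, 5, 6, 7, 8}

1: successors {2}; Box Diamond not (not p -> q) there: 2:F. ✗
2: successors {4}; Box Diamond not (not p -> q) there: 4:F. ✗
3: successors {7}; Box Diamond not (not p -> q) there: 7:T. ✓
4: successors {5, 6}; Box Diamond not (not p -> q) there: 5:T, 6:F. ✗
5: no successors, so Box Box Diamond not (not p -> q) holds vacuously. ✓
6: successors {8}; Box Diamond not (not p -> q) there: 8:T. ✓
7: no successors, so Box Box Diamond not (not p -> q) holds vacuously. ✓
8: no successors, so Box Box Diamond not (not p -> q) holds vacuously. ✓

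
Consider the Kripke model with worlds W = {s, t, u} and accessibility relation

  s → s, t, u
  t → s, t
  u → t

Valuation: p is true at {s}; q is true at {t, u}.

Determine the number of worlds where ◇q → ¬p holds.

2

s: ◇q is T, ¬p is F. ✗
t: ◇q is T, ¬p is T. ✓
u: ◇q is T, ¬p is T. ✓
Satisfying worlds: {t, u}.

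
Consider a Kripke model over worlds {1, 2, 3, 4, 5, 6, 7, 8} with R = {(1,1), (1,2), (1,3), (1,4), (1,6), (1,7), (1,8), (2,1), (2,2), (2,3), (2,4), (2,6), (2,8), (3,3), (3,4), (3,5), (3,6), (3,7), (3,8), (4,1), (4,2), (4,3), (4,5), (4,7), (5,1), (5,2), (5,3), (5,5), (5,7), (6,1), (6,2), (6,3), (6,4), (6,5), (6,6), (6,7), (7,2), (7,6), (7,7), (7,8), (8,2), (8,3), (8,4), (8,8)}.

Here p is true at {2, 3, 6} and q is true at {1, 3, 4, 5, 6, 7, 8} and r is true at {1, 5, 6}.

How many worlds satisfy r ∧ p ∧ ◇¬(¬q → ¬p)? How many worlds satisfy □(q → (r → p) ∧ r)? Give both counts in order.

1 and 0

For r ∧ p ∧ ◇¬(¬q → ¬p):
1: r ∧ p is F, ◇¬(¬q → ¬p) is T. ✗
2: r ∧ p is F, ◇¬(¬q → ¬p) is T. ✗
3: r ∧ p is F, ◇¬(¬q → ¬p) is F. ✗
4: r ∧ p is F, ◇¬(¬q → ¬p) is T. ✗
5: r ∧ p is F, ◇¬(¬q → ¬p) is T. ✗
6: r ∧ p is T, ◇¬(¬q → ¬p) is T. ✓
7: r ∧ p is F, ◇¬(¬q → ¬p) is T. ✗
8: r ∧ p is F, ◇¬(¬q → ¬p) is T. ✗
— 1 world.
For □(q → (r → p) ∧ r):
1: successors {1, 2, 3, 4, 6, 7, 8}; q → (r → p) ∧ r there: 1:F, 2:T, 3:F, 4:F, 6:T, 7:F, 8:F. ✗
2: successors {1, 2, 3, 4, 6, 8}; q → (r → p) ∧ r there: 1:F, 2:T, 3:F, 4:F, 6:T, 8:F. ✗
3: successors {3, 4, 5, 6, 7, 8}; q → (r → p) ∧ r there: 3:F, 4:F, 5:F, 6:T, 7:F, 8:F. ✗
4: successors {1, 2, 3, 5, 7}; q → (r → p) ∧ r there: 1:F, 2:T, 3:F, 5:F, 7:F. ✗
5: successors {1, 2, 3, 5, 7}; q → (r → p) ∧ r there: 1:F, 2:T, 3:F, 5:F, 7:F. ✗
6: successors {1, 2, 3, 4, 5, 6, 7}; q → (r → p) ∧ r there: 1:F, 2:T, 3:F, 4:F, 5:F, 6:T, 7:F. ✗
7: successors {2, 6, 7, 8}; q → (r → p) ∧ r there: 2:T, 6:T, 7:F, 8:F. ✗
8: successors {2, 3, 4, 8}; q → (r → p) ∧ r there: 2:T, 3:F, 4:F, 8:F. ✗
— 0 worlds.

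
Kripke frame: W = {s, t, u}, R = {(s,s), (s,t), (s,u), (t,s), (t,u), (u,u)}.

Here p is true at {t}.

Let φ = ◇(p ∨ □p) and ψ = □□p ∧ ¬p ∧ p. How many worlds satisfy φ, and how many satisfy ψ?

1 and 0

For ◇(p ∨ □p):
s: successors {s, t, u}; p ∨ □p there: s:F, t:T, u:F. ✓
t: successors {s, u}; p ∨ □p there: s:F, u:F. ✗
u: successors {u}; p ∨ □p there: u:F. ✗
— 1 world.
For □□p ∧ ¬p ∧ p:
s: □□p ∧ ¬p is F, p is F. ✗
t: □□p ∧ ¬p is F, p is T. ✗
u: □□p ∧ ¬p is F, p is F. ✗
— 0 worlds.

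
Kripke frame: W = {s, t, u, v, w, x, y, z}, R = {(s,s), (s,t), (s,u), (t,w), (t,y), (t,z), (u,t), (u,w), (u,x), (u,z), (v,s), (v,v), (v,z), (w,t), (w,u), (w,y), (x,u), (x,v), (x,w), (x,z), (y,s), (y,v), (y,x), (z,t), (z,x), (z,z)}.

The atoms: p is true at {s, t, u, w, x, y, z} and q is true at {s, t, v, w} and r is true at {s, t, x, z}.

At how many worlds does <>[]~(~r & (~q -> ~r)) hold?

5

s: successors {s, t, u}; []~(~r & (~q -> ~r)) there: s:F, t:F, u:F. ✗
t: successors {w, y, z}; []~(~r & (~q -> ~r)) there: w:F, y:F, z:T. ✓
u: successors {t, w, x, z}; []~(~r & (~q -> ~r)) there: t:F, w:F, x:F, z:T. ✓
v: successors {s, v, z}; []~(~r & (~q -> ~r)) there: s:F, v:F, z:T. ✓
w: successors {t, u, y}; []~(~r & (~q -> ~r)) there: t:F, u:F, y:F. ✗
x: successors {u, v, w, z}; []~(~r & (~q -> ~r)) there: u:F, v:F, w:F, z:T. ✓
y: successors {s, v, x}; []~(~r & (~q -> ~r)) there: s:F, v:F, x:F. ✗
z: successors {t, x, z}; []~(~r & (~q -> ~r)) there: t:F, x:F, z:T. ✓
Satisfying worlds: {t, u, v, x, z}.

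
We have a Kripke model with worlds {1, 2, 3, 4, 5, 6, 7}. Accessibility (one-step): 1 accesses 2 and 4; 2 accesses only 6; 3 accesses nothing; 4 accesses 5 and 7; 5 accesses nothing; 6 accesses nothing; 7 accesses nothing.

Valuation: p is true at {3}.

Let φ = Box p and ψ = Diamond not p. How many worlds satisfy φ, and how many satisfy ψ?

For Box p:
1: successors {2, 4}; p there: 2:F, 4:F. ✗
2: successors {6}; p there: 6:F. ✗
3: no successors, so Box p holds vacuously. ✓
4: successors {5, 7}; p there: 5:F, 7:F. ✗
5: no successors, so Box p holds vacuously. ✓
6: no successors, so Box p holds vacuously. ✓
7: no successors, so Box p holds vacuously. ✓
— 4 worlds.
For Diamond not p:
1: successors {2, 4}; not p there: 2:T, 4:T. ✓
2: successors {6}; not p there: 6:T. ✓
3: no successors, so Diamond not p fails. ✗
4: successors {5, 7}; not p there: 5:T, 7:T. ✓
5: no successors, so Diamond not p fails. ✗
6: no successors, so Diamond not p fails. ✗
7: no successors, so Diamond not p fails. ✗
— 3 worlds.

4 and 3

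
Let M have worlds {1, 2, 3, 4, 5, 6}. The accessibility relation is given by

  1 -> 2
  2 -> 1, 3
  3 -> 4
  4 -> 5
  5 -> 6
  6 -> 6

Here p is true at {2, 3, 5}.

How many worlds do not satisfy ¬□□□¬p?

4

1: □□□¬p is F. ✓
2: □□□¬p is F. ✓
3: □□□¬p is T. ✗
4: □□□¬p is T. ✗
5: □□□¬p is T. ✗
6: □□□¬p is T. ✗
Satisfying worlds: {1, 2}.
So ¬□□□¬p fails at the other 4 worlds.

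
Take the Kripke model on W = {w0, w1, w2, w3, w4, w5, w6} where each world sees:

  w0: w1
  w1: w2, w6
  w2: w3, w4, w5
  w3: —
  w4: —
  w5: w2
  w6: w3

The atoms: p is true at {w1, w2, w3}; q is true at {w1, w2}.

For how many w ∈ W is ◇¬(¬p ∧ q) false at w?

2

w0: successors {w1}; ¬(¬p ∧ q) there: w1:T. ✓
w1: successors {w2, w6}; ¬(¬p ∧ q) there: w2:T, w6:T. ✓
w2: successors {w3, w4, w5}; ¬(¬p ∧ q) there: w3:T, w4:T, w5:T. ✓
w3: no successors, so ◇¬(¬p ∧ q) fails. ✗
w4: no successors, so ◇¬(¬p ∧ q) fails. ✗
w5: successors {w2}; ¬(¬p ∧ q) there: w2:T. ✓
w6: successors {w3}; ¬(¬p ∧ q) there: w3:T. ✓
Satisfying worlds: {w0, w1, w2, w5, w6}.
So ◇¬(¬p ∧ q) fails at the other 2 worlds.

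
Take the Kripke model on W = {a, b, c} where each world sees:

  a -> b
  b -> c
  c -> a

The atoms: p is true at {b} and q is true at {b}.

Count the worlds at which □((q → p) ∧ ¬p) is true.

a: successors {b}; (q → p) ∧ ¬p there: b:F. ✗
b: successors {c}; (q → p) ∧ ¬p there: c:T. ✓
c: successors {a}; (q → p) ∧ ¬p there: a:T. ✓
Satisfying worlds: {b, c}.

2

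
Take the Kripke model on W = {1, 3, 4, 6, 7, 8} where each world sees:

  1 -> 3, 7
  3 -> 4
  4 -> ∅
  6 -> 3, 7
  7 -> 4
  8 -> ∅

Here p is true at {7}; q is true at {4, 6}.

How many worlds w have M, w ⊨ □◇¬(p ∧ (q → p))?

4

1: successors {3, 7}; ◇¬(p ∧ (q → p)) there: 3:T, 7:T. ✓
3: successors {4}; ◇¬(p ∧ (q → p)) there: 4:F. ✗
4: no successors, so □◇¬(p ∧ (q → p)) holds vacuously. ✓
6: successors {3, 7}; ◇¬(p ∧ (q → p)) there: 3:T, 7:T. ✓
7: successors {4}; ◇¬(p ∧ (q → p)) there: 4:F. ✗
8: no successors, so □◇¬(p ∧ (q → p)) holds vacuously. ✓
Satisfying worlds: {1, 4, 6, 8}.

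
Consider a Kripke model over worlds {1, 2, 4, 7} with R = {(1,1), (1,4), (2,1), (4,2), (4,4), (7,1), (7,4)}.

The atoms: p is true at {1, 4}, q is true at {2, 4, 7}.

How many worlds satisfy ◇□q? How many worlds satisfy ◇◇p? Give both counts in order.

For ◇□q:
1: successors {1, 4}; □q there: 1:F, 4:T. ✓
2: successors {1}; □q there: 1:F. ✗
4: successors {2, 4}; □q there: 2:F, 4:T. ✓
7: successors {1, 4}; □q there: 1:F, 4:T. ✓
— 3 worlds.
For ◇◇p:
1: successors {1, 4}; ◇p there: 1:T, 4:T. ✓
2: successors {1}; ◇p there: 1:T. ✓
4: successors {2, 4}; ◇p there: 2:T, 4:T. ✓
7: successors {1, 4}; ◇p there: 1:T, 4:T. ✓
— 4 worlds.

3 and 4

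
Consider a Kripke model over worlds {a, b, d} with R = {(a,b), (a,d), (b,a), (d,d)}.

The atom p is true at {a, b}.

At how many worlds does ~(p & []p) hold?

a: p & []p is F. ✓
b: p & []p is T. ✗
d: p & []p is F. ✓
Satisfying worlds: {a, d}.

2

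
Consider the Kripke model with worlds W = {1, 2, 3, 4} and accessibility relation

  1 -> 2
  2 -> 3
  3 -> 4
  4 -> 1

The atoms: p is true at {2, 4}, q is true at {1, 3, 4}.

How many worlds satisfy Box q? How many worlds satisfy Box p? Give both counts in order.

For Box q:
1: successors {2}; q there: 2:F. ✗
2: successors {3}; q there: 3:T. ✓
3: successors {4}; q there: 4:T. ✓
4: successors {1}; q there: 1:T. ✓
— 3 worlds.
For Box p:
1: successors {2}; p there: 2:T. ✓
2: successors {3}; p there: 3:F. ✗
3: successors {4}; p there: 4:T. ✓
4: successors {1}; p there: 1:F. ✗
— 2 worlds.

3 and 2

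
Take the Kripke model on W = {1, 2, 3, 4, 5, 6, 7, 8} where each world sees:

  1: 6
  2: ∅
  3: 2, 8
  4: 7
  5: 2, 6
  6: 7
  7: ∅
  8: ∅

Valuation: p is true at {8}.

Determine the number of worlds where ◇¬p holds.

5

1: successors {6}; ¬p there: 6:T. ✓
2: no successors, so ◇¬p fails. ✗
3: successors {2, 8}; ¬p there: 2:T, 8:F. ✓
4: successors {7}; ¬p there: 7:T. ✓
5: successors {2, 6}; ¬p there: 2:T, 6:T. ✓
6: successors {7}; ¬p there: 7:T. ✓
7: no successors, so ◇¬p fails. ✗
8: no successors, so ◇¬p fails. ✗
Satisfying worlds: {1, 3, 4, 5, 6}.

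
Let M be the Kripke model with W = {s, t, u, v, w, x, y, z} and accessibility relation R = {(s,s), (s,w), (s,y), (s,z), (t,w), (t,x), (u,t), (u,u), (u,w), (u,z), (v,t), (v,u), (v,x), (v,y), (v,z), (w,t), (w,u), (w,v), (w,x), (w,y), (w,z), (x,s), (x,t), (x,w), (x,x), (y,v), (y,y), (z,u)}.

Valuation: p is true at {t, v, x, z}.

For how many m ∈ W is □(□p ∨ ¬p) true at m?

1

s: successors {s, w, y, z}; □p ∨ ¬p there: s:T, w:T, y:T, z:F. ✗
t: successors {w, x}; □p ∨ ¬p there: w:T, x:F. ✗
u: successors {t, u, w, z}; □p ∨ ¬p there: t:F, u:T, w:T, z:F. ✗
v: successors {t, u, x, y, z}; □p ∨ ¬p there: t:F, u:T, x:F, y:T, z:F. ✗
w: successors {t, u, v, x, y, z}; □p ∨ ¬p there: t:F, u:T, v:F, x:F, y:T, z:F. ✗
x: successors {s, t, w, x}; □p ∨ ¬p there: s:T, t:F, w:T, x:F. ✗
y: successors {v, y}; □p ∨ ¬p there: v:F, y:T. ✗
z: successors {u}; □p ∨ ¬p there: u:T. ✓
Satisfying worlds: {z}.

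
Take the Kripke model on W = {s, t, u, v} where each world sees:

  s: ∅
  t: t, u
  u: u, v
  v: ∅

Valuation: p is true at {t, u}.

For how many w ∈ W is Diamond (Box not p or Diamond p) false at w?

s: no successors, so Diamond (Box not p or Diamond p) fails. ✗
t: successors {t, u}; Box not p or Diamond p there: t:T, u:T. ✓
u: successors {u, v}; Box not p or Diamond p there: u:T, v:T. ✓
v: no successors, so Diamond (Box not p or Diamond p) fails. ✗
Satisfying worlds: {t, u}.
So Diamond (Box not p or Diamond p) fails at the other 2 worlds.

2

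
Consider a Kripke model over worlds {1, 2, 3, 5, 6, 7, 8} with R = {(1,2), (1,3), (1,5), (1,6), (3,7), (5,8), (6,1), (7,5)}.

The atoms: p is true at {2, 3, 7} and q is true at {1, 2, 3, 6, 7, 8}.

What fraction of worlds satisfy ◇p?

1: successors {2, 3, 5, 6}; p there: 2:T, 3:T, 5:F, 6:F. ✓
2: no successors, so ◇p fails. ✗
3: successors {7}; p there: 7:T. ✓
5: successors {8}; p there: 8:F. ✗
6: successors {1}; p there: 1:F. ✗
7: successors {5}; p there: 5:F. ✗
8: no successors, so ◇p fails. ✗
That's 2 of 7 worlds, so 2/7.

2/7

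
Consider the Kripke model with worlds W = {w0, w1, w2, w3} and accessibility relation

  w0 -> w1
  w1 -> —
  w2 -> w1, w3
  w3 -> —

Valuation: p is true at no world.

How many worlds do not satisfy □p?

2

w0: successors {w1}; p there: w1:F. ✗
w1: no successors, so □p holds vacuously. ✓
w2: successors {w1, w3}; p there: w1:F, w3:F. ✗
w3: no successors, so □p holds vacuously. ✓
Satisfying worlds: {w1, w3}.
So □p fails at the other 2 worlds.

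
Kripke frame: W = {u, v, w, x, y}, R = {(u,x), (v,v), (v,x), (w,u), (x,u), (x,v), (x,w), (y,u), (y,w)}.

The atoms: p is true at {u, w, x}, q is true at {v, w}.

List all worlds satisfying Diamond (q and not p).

u: successors {x}; q and not p there: x:F. ✗
v: successors {v, x}; q and not p there: v:T, x:F. ✓
w: successors {u}; q and not p there: u:F. ✗
x: successors {u, v, w}; q and not p there: u:F, v:T, w:F. ✓
y: successors {u, w}; q and not p there: u:F, w:F. ✗

{v, x}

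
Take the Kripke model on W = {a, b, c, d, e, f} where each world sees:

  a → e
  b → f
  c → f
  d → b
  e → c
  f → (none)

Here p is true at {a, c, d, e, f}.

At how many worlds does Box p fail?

a: successors {e}; p there: e:T. ✓
b: successors {f}; p there: f:T. ✓
c: successors {f}; p there: f:T. ✓
d: successors {b}; p there: b:F. ✗
e: successors {c}; p there: c:T. ✓
f: no successors, so Box p holds vacuously. ✓
Satisfying worlds: {a, b, c, e, f}.
So Box p fails at the other 1 world.

1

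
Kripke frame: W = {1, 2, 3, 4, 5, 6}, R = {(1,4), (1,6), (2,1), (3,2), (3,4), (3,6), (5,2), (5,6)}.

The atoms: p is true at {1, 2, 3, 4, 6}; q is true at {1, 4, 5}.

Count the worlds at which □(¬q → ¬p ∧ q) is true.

3

1: successors {4, 6}; ¬q → ¬p ∧ q there: 4:T, 6:F. ✗
2: successors {1}; ¬q → ¬p ∧ q there: 1:T. ✓
3: successors {2, 4, 6}; ¬q → ¬p ∧ q there: 2:F, 4:T, 6:F. ✗
4: no successors, so □(¬q → ¬p ∧ q) holds vacuously. ✓
5: successors {2, 6}; ¬q → ¬p ∧ q there: 2:F, 6:F. ✗
6: no successors, so □(¬q → ¬p ∧ q) holds vacuously. ✓
Satisfying worlds: {2, 4, 6}.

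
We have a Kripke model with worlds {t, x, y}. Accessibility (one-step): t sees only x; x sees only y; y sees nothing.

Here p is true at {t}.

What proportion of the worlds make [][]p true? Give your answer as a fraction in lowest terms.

2/3

t: successors {x}; []p there: x:F. ✗
x: successors {y}; []p there: y:T. ✓
y: no successors, so [][]p holds vacuously. ✓
That's 2 of 3 worlds, so 2/3.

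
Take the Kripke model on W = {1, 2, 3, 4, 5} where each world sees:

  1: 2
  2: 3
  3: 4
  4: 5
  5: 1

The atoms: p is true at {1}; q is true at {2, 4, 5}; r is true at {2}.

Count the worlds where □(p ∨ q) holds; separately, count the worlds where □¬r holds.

For □(p ∨ q):
1: successors {2}; p ∨ q there: 2:T. ✓
2: successors {3}; p ∨ q there: 3:F. ✗
3: successors {4}; p ∨ q there: 4:T. ✓
4: successors {5}; p ∨ q there: 5:T. ✓
5: successors {1}; p ∨ q there: 1:T. ✓
— 4 worlds.
For □¬r:
1: successors {2}; ¬r there: 2:F. ✗
2: successors {3}; ¬r there: 3:T. ✓
3: successors {4}; ¬r there: 4:T. ✓
4: successors {5}; ¬r there: 5:T. ✓
5: successors {1}; ¬r there: 1:T. ✓
— 4 worlds.

4 and 4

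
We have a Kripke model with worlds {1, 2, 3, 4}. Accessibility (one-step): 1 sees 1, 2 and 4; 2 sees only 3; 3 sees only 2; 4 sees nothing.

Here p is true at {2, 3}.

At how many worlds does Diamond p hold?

3

1: successors {1, 2, 4}; p there: 1:F, 2:T, 4:F. ✓
2: successors {3}; p there: 3:T. ✓
3: successors {2}; p there: 2:T. ✓
4: no successors, so Diamond p fails. ✗
Satisfying worlds: {1, 2, 3}.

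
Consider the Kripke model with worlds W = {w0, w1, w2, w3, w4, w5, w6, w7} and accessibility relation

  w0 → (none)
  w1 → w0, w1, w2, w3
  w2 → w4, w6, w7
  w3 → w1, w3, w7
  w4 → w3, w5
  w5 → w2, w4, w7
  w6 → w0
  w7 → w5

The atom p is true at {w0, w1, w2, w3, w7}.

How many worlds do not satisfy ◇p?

w0: no successors, so ◇p fails. ✗
w1: successors {w0, w1, w2, w3}; p there: w0:T, w1:T, w2:T, w3:T. ✓
w2: successors {w4, w6, w7}; p there: w4:F, w6:F, w7:T. ✓
w3: successors {w1, w3, w7}; p there: w1:T, w3:T, w7:T. ✓
w4: successors {w3, w5}; p there: w3:T, w5:F. ✓
w5: successors {w2, w4, w7}; p there: w2:T, w4:F, w7:T. ✓
w6: successors {w0}; p there: w0:T. ✓
w7: successors {w5}; p there: w5:F. ✗
Satisfying worlds: {w1, w2, w3, w4, w5, w6}.
So ◇p fails at the other 2 worlds.

2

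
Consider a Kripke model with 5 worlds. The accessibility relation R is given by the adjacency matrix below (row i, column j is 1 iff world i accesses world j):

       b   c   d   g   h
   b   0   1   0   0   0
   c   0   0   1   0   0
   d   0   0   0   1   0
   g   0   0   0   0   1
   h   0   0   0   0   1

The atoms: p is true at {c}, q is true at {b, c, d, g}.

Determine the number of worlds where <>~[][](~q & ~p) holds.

1

b: successors {c}; ~[][](~q & ~p) there: c:T. ✓
c: successors {d}; ~[][](~q & ~p) there: d:F. ✗
d: successors {g}; ~[][](~q & ~p) there: g:F. ✗
g: successors {h}; ~[][](~q & ~p) there: h:F. ✗
h: successors {h}; ~[][](~q & ~p) there: h:F. ✗
Satisfying worlds: {b}.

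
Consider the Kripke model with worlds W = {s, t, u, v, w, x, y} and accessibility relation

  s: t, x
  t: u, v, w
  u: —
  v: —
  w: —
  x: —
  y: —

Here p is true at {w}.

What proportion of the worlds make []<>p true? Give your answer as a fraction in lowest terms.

s: successors {t, x}; <>p there: t:T, x:F. ✗
t: successors {u, v, w}; <>p there: u:F, v:F, w:F. ✗
u: no successors, so []<>p holds vacuously. ✓
v: no successors, so []<>p holds vacuously. ✓
w: no successors, so []<>p holds vacuously. ✓
x: no successors, so []<>p holds vacuously. ✓
y: no successors, so []<>p holds vacuously. ✓
That's 5 of 7 worlds, so 5/7.

5/7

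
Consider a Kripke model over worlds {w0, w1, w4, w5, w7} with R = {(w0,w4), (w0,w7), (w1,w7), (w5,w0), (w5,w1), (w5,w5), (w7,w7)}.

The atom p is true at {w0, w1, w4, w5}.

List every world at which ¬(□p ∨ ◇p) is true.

w0: □p ∨ ◇p is T. ✗
w1: □p ∨ ◇p is F. ✓
w4: □p ∨ ◇p is T. ✗
w5: □p ∨ ◇p is T. ✗
w7: □p ∨ ◇p is F. ✓

{w1, w7}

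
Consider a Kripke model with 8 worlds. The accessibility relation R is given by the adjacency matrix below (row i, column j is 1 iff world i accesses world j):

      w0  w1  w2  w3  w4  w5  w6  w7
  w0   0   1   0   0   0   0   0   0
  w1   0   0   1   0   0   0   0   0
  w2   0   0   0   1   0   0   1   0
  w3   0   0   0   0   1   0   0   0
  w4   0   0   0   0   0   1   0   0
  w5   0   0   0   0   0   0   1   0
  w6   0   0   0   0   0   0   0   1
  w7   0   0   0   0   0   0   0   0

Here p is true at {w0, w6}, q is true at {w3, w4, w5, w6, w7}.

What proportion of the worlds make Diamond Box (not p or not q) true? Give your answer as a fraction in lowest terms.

5/8

w0: successors {w1}; Box (not p or not q) there: w1:T. ✓
w1: successors {w2}; Box (not p or not q) there: w2:F. ✗
w2: successors {w3, w6}; Box (not p or not q) there: w3:T, w6:T. ✓
w3: successors {w4}; Box (not p or not q) there: w4:T. ✓
w4: successors {w5}; Box (not p or not q) there: w5:F. ✗
w5: successors {w6}; Box (not p or not q) there: w6:T. ✓
w6: successors {w7}; Box (not p or not q) there: w7:T. ✓
w7: no successors, so Diamond Box (not p or not q) fails. ✗
That's 5 of 8 worlds, so 5/8.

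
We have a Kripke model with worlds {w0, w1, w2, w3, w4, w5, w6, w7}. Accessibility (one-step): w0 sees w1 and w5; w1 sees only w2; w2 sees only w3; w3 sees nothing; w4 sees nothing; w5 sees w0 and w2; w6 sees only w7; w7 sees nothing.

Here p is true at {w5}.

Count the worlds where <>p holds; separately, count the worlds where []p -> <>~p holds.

For <>p:
w0: successors {w1, w5}; p there: w1:F, w5:T. ✓
w1: successors {w2}; p there: w2:F. ✗
w2: successors {w3}; p there: w3:F. ✗
w3: no successors, so <>p fails. ✗
w4: no successors, so <>p fails. ✗
w5: successors {w0, w2}; p there: w0:F, w2:F. ✗
w6: successors {w7}; p there: w7:F. ✗
w7: no successors, so <>p fails. ✗
— 1 world.
For []p -> <>~p:
w0: []p is F, <>~p is T. ✓
w1: []p is F, <>~p is T. ✓
w2: []p is F, <>~p is T. ✓
w3: []p is T, <>~p is F. ✗
w4: []p is T, <>~p is F. ✗
w5: []p is F, <>~p is T. ✓
w6: []p is F, <>~p is T. ✓
w7: []p is T, <>~p is F. ✗
— 5 worlds.

1 and 5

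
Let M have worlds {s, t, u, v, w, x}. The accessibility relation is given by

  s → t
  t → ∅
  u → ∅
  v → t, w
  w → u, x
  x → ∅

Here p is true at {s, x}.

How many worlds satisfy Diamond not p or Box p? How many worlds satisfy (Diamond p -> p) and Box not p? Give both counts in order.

For Diamond not p or Box p:
s: Diamond not p is T, Box p is F. ✓
t: Diamond not p is F, Box p is T. ✓
u: Diamond not p is F, Box p is T. ✓
v: Diamond not p is T, Box p is F. ✓
w: Diamond not p is T, Box p is F. ✓
x: Diamond not p is F, Box p is T. ✓
— 6 worlds.
For (Diamond p -> p) and Box not p:
s: Diamond p -> p is T, Box not p is T. ✓
t: Diamond p -> p is T, Box not p is T. ✓
u: Diamond p -> p is T, Box not p is T. ✓
v: Diamond p -> p is T, Box not p is T. ✓
w: Diamond p -> p is F, Box not p is F. ✗
x: Diamond p -> p is T, Box not p is T. ✓
— 5 worlds.

6 and 5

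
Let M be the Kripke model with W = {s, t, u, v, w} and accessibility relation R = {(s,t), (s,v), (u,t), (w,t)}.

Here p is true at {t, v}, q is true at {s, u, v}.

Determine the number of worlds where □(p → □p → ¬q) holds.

4

s: successors {t, v}; p → □p → ¬q there: t:T, v:F. ✗
t: no successors, so □(p → □p → ¬q) holds vacuously. ✓
u: successors {t}; p → □p → ¬q there: t:T. ✓
v: no successors, so □(p → □p → ¬q) holds vacuously. ✓
w: successors {t}; p → □p → ¬q there: t:T. ✓
Satisfying worlds: {t, u, v, w}.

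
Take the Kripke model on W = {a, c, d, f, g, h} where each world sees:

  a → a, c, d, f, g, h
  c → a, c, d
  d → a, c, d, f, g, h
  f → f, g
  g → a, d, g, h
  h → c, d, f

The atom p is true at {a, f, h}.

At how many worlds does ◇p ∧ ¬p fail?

3

a: ◇p is T, ¬p is F. ✗
c: ◇p is T, ¬p is T. ✓
d: ◇p is T, ¬p is T. ✓
f: ◇p is T, ¬p is F. ✗
g: ◇p is T, ¬p is T. ✓
h: ◇p is T, ¬p is F. ✗
Satisfying worlds: {c, d, g}.
So ◇p ∧ ¬p fails at the other 3 worlds.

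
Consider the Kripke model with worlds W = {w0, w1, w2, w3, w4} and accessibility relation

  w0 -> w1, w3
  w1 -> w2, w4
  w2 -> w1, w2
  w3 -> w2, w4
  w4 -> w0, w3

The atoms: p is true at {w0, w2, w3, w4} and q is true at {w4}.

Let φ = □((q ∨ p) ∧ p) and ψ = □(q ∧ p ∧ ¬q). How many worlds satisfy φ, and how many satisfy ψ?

For □((q ∨ p) ∧ p):
w0: successors {w1, w3}; (q ∨ p) ∧ p there: w1:F, w3:T. ✗
w1: successors {w2, w4}; (q ∨ p) ∧ p there: w2:T, w4:T. ✓
w2: successors {w1, w2}; (q ∨ p) ∧ p there: w1:F, w2:T. ✗
w3: successors {w2, w4}; (q ∨ p) ∧ p there: w2:T, w4:T. ✓
w4: successors {w0, w3}; (q ∨ p) ∧ p there: w0:T, w3:T. ✓
— 3 worlds.
For □(q ∧ p ∧ ¬q):
w0: successors {w1, w3}; q ∧ p ∧ ¬q there: w1:F, w3:F. ✗
w1: successors {w2, w4}; q ∧ p ∧ ¬q there: w2:F, w4:F. ✗
w2: successors {w1, w2}; q ∧ p ∧ ¬q there: w1:F, w2:F. ✗
w3: successors {w2, w4}; q ∧ p ∧ ¬q there: w2:F, w4:F. ✗
w4: successors {w0, w3}; q ∧ p ∧ ¬q there: w0:F, w3:F. ✗
— 0 worlds.

3 and 0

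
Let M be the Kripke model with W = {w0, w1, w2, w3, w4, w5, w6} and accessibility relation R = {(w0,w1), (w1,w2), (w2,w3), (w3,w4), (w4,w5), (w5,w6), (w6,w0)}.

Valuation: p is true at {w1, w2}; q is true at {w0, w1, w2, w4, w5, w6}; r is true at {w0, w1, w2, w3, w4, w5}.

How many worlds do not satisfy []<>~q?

6

w0: successors {w1}; <>~q there: w1:F. ✗
w1: successors {w2}; <>~q there: w2:T. ✓
w2: successors {w3}; <>~q there: w3:F. ✗
w3: successors {w4}; <>~q there: w4:F. ✗
w4: successors {w5}; <>~q there: w5:F. ✗
w5: successors {w6}; <>~q there: w6:F. ✗
w6: successors {w0}; <>~q there: w0:F. ✗
Satisfying worlds: {w1}.
So []<>~q fails at the other 6 worlds.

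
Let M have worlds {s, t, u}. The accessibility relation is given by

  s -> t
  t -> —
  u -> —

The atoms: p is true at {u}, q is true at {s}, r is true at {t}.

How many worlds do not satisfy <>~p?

2

s: successors {t}; ~p there: t:T. ✓
t: no successors, so <>~p fails. ✗
u: no successors, so <>~p fails. ✗
Satisfying worlds: {s}.
So <>~p fails at the other 2 worlds.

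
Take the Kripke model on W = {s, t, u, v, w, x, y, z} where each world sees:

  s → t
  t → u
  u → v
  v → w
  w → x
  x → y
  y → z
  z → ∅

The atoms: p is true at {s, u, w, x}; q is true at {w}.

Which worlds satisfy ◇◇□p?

{t, u, x}

s: successors {t}; ◇□p there: t:F. ✗
t: successors {u}; ◇□p there: u:T. ✓
u: successors {v}; ◇□p there: v:T. ✓
v: successors {w}; ◇□p there: w:F. ✗
w: successors {x}; ◇□p there: x:F. ✗
x: successors {y}; ◇□p there: y:T. ✓
y: successors {z}; ◇□p there: z:F. ✗
z: no successors, so ◇◇□p fails. ✗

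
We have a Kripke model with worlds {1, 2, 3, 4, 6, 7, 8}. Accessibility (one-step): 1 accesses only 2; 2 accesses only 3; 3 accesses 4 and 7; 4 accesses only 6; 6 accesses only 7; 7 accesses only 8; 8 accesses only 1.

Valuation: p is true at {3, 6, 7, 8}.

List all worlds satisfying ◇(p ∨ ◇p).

1: successors {2}; p ∨ ◇p there: 2:T. ✓
2: successors {3}; p ∨ ◇p there: 3:T. ✓
3: successors {4, 7}; p ∨ ◇p there: 4:T, 7:T. ✓
4: successors {6}; p ∨ ◇p there: 6:T. ✓
6: successors {7}; p ∨ ◇p there: 7:T. ✓
7: successors {8}; p ∨ ◇p there: 8:T. ✓
8: successors {1}; p ∨ ◇p there: 1:F. ✗

{1, 2, 3, 4, 6, 7}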